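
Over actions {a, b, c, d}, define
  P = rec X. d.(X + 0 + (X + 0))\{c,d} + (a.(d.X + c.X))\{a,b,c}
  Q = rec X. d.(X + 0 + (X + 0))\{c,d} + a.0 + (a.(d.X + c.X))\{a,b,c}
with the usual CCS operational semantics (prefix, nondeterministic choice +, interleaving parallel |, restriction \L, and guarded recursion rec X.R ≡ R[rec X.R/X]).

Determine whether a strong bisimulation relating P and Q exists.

not bisimilar

Reachable graph of P (2 states):
  m0 = rec X. d.(X + 0 + (X + 0))\{c,d} + (a.(d.X + c.X))\{a,b,c} :: --d--▸ m1
  m1 = ((rec X. d.(X + 0 + (X + 0))\{c,d} + (a.(d.X + c.X))\{a,b,c}) + 0 + ((rec X. d.(X + 0 + (X + 0))\{c,d} + (a.(d.X + c.X))\{a,b,c}) + 0))\{c,d} :: stopped
Reachable graph of Q (4 states):
  n0 = rec X. d.(X + 0 + (X + 0))\{c,d} + a.0 + (a.(d.X + c.X))\{a,b,c} :: --a--▸ n1, --d--▸ n2
  n1 = 0 :: stopped
  n2 = ((rec X. d.(X + 0 + (X + 0))\{c,d} + a.0 + (a.(d.X + c.X))\{a,b,c}) + 0 + ((rec X. d.(X + 0 + (X + 0))\{c,d} + a.0 + (a.(d.X + c.X))\{a,b,c}) + 0))\{c,d} :: --a--▸ n3
  n3 = 0\{c,d} :: stopped
Bisimilarity quotient blocks:
  B0 = {m0}
  B1 = {m1, n1, n3}
  B2 = {n0}
  B3 = {n2}
m0 ∈ B0, n0 ∈ B2 → different blocks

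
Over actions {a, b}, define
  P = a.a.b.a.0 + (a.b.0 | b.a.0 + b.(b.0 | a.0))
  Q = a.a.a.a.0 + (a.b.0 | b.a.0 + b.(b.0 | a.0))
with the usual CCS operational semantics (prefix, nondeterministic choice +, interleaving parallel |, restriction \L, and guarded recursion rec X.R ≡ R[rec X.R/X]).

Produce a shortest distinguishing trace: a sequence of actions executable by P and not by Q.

P's transition system — 13 states:
  u0 = a.a.b.a.0 + (a.b.0 | b.a.0 + b.(b.0 | a.0)) :: -a-> u1, -a-> u2, -b-> u3, -b-> u4
  u1 = a.b.a.0 :: -a-> u5
  u2 = b.0 | b.a.0 :: -b-> u4, -b-> u6
  u3 = a.b.0 | a.0 :: -a-> u4, -a-> u7
  u4 = b.0 | a.0 :: -a-> u8, -b-> u9
  u5 = b.a.0 :: -b-> u10
  u6 = 0 | b.a.0 :: -b-> u9
  u7 = a.b.0 | 0 :: -a-> u8
  u8 = b.0 | 0 :: -b-> u11
  u9 = 0 | a.0 :: -a-> u11
  u10 = a.0 :: -a-> u12
  u11 = 0 | 0 :: (no moves)
  u12 = 0 :: (no moves)
Q's transition system — 13 states:
  v0 = a.a.a.a.0 + (a.b.0 | b.a.0 + b.(b.0 | a.0)) :: -a-> v1, -a-> v2, -b-> v3, -b-> v4
  v1 = a.a.a.0 :: -a-> v5
  v2 = b.0 | b.a.0 :: -b-> v4, -b-> v6
  v3 = a.b.0 | a.0 :: -a-> v4, -a-> v7
  v4 = b.0 | a.0 :: -a-> v8, -b-> v9
  v5 = a.a.0 :: -a-> v10
  v6 = 0 | b.a.0 :: -b-> v9
  v7 = a.b.0 | 0 :: -a-> v8
  v8 = b.0 | 0 :: -b-> v11
  v9 = 0 | a.0 :: -a-> v11
  v10 = a.0 :: -a-> v12
  v11 = 0 | 0 :: (no moves)
  v12 = 0 :: (no moves)
Run σ = ⟨aab⟩ on P: start {u0}
  [1] a ⇒ {u1, u2}
  [2] a ⇒ {u5}
  [3] b ⇒ {u10}
  P completes σ.
Run σ = ⟨aab⟩ on Q: start {v0}
  [1] a ⇒ {v1, v2}
  [2] a ⇒ {v5}
  [3] b ⇒ ∅ (Q stuck)

aab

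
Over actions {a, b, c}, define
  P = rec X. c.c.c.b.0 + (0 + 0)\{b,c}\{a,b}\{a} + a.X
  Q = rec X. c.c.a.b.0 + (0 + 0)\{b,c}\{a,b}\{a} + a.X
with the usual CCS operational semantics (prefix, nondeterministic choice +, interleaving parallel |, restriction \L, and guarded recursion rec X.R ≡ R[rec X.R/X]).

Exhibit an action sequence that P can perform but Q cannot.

Reachable graph of P (5 states):
  u0 = rec X. c.c.c.b.0 + (0 + 0)\{b,c}\{a,b}\{a} + a.X ⊢ -a-> u0, -c-> u1
  u1 = c.c.b.0 ⊢ -c-> u2
  u2 = c.b.0 ⊢ -c-> u3
  u3 = b.0 ⊢ -b-> u4
  u4 = 0 ⊢ deadlocked
Reachable graph of Q (5 states):
  v0 = rec X. c.c.a.b.0 + (0 + 0)\{b,c}\{a,b}\{a} + a.X ⊢ -a-> v0, -c-> v1
  v1 = c.a.b.0 ⊢ -c-> v2
  v2 = a.b.0 ⊢ -a-> v3
  v3 = b.0 ⊢ -b-> v4
  v4 = 0 ⊢ deadlocked
Run σ = ⟨ccc⟩ on P: start {u0}
  [1] c ⇒ {u1}
  [2] c ⇒ {u2}
  [3] c ⇒ {u3}
  P completes σ.
Run σ = ⟨ccc⟩ on Q: start {v0}
  [1] c ⇒ {v1}
  [2] c ⇒ {v2}
  [3] c ⇒ ∅ (Q stuck)

ccc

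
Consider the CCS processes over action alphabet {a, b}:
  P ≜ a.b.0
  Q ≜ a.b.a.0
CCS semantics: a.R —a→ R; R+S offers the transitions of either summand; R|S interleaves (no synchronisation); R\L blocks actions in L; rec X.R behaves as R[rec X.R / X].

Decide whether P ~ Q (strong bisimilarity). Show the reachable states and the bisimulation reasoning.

not bisimilar

LTS(P): 3 reachable states
  s0 = a.b.0 has moves ··a··> s1
  s1 = b.0 has moves ··b··> s2
  s2 = 0 has moves ∅
LTS(Q): 4 reachable states
  t0 = a.b.a.0 has moves ··a··> t1
  t1 = b.a.0 has moves ··b··> t2
  t2 = a.0 has moves ··a··> t3
  t3 = 0 has moves ∅
Bisimilarity quotient blocks:
  B0 = {s0}
  B1 = {s1}
  B2 = {s2, t3}
  B3 = {t0}
  B4 = {t1}
  B5 = {t2}
s0 ∈ B0, t0 ∈ B3 → different blocks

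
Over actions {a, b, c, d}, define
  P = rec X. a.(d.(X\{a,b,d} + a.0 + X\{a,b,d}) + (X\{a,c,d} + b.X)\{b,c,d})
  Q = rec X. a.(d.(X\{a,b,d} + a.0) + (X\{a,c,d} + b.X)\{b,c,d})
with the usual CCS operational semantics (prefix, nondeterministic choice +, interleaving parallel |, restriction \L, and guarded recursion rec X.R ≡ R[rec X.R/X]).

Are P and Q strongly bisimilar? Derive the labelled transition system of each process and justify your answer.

bisimilar

P's transition system — 4 states:
  s0 = rec X. a.(d.(X\{a,b,d} + a.0 + X\{a,b,d}) + (X\{a,c,d} + b.X)\{b,c,d}) :: --a--▸ s1
  s1 = d.((rec X. a.(d.(X\{a,b,d} + a.0 + X\{a,b,d}) + (X\{a,c,d} + b.X)\{b,c,d}))\{a,b,d} + a.0 + (rec X. a.(d.(X\{a,b,d} + a.0 + X\{a,b,d}) + (X\{a,c,d} + b.X)\{b,c,d}))\{a,b,d}) + ((rec X. a.(d.(X\{a,b,d} + a.0 + X\{a,b,d}) + (X\{a,c,d} + b.X)\{b,c,d}))\{a,c,d} + b.(rec X. a.(d.(X\{a,b,d} + a.0 + X\{a,b,d}) + (X\{a,c,d} + b.X)\{b,c,d})))\{b,c,d} :: --d--▸ s2
  s2 = (rec X. a.(d.(X\{a,b,d} + a.0 + X\{a,b,d}) + (X\{a,c,d} + b.X)\{b,c,d}))\{a,b,d} + a.0 + (rec X. a.(d.(X\{a,b,d} + a.0 + X\{a,b,d}) + (X\{a,c,d} + b.X)\{b,c,d}))\{a,b,d} :: --a--▸ s3
  s3 = 0 :: deadlocked
Q's transition system — 4 states:
  t0 = rec X. a.(d.(X\{a,b,d} + a.0) + (X\{a,c,d} + b.X)\{b,c,d}) :: --a--▸ t1
  t1 = d.((rec X. a.(d.(X\{a,b,d} + a.0) + (X\{a,c,d} + b.X)\{b,c,d}))\{a,b,d} + a.0) + ((rec X. a.(d.(X\{a,b,d} + a.0) + (X\{a,c,d} + b.X)\{b,c,d}))\{a,c,d} + b.(rec X. a.(d.(X\{a,b,d} + a.0) + (X\{a,c,d} + b.X)\{b,c,d})))\{b,c,d} :: --d--▸ t2
  t2 = (rec X. a.(d.(X\{a,b,d} + a.0) + (X\{a,c,d} + b.X)\{b,c,d}))\{a,b,d} + a.0 :: --a--▸ t3
  t3 = 0 :: deadlocked
Bisimilarity quotient blocks:
  B0 = {s0, t0}
  B1 = {s1, t1}
  B2 = {s2, t2}
  B3 = {s3, t3}
s0 ∈ B0, t0 ∈ B0 → same block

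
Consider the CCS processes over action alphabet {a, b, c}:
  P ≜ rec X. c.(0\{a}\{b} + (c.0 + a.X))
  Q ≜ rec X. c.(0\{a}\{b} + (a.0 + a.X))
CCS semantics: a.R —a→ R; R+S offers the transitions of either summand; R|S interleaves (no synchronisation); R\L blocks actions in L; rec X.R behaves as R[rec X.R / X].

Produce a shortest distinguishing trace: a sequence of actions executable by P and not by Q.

LTS(P): 3 reachable states
  u0 = rec X. c.(0\{a}\{b} + (c.0 + a.X)) :: -c-> u1
  u1 = 0\{a}\{b} + (c.0 + a.(rec X. c.(0\{a}\{b} + (c.0 + a.X)))) :: -a-> u0, -c-> u2
  u2 = 0 :: deadlocked
LTS(Q): 3 reachable states
  v0 = rec X. c.(0\{a}\{b} + (a.0 + a.X)) :: -c-> v1
  v1 = 0\{a}\{b} + (a.0 + a.(rec X. c.(0\{a}\{b} + (a.0 + a.X)))) :: -a-> v0, -a-> v2
  v2 = 0 :: deadlocked
Trace ⟨cc⟩ through P, begin at {u0}:
  [1] c ⇒ {u1}
  [2] c ⇒ {u2}
  P completes σ.
Trace ⟨cc⟩ through Q, begin at {v0}:
  [1] c ⇒ {v1}
  [2] c ⇒ ∅ (Q stuck)

cc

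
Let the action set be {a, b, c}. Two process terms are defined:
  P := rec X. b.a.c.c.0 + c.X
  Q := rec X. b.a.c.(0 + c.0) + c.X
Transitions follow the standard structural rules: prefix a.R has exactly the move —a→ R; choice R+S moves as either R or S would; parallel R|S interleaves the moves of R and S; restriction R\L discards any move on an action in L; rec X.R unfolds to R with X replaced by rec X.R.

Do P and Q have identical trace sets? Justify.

P's transition system — 5 states:
  s0 = rec X. b.a.c.c.0 + c.X :: ··b··> s1, ··c··> s0
  s1 = a.c.c.0 :: ··a··> s2
  s2 = c.c.0 :: ··c··> s3
  s3 = c.0 :: ··c··> s4
  s4 = 0 :: ∅
Q's transition system — 5 states:
  t0 = rec X. b.a.c.(0 + c.0) + c.X :: ··b··> t1, ··c··> t0
  t1 = a.c.(0 + c.0) :: ··a··> t2
  t2 = c.(0 + c.0) :: ··c··> t3
  t3 = 0 + c.0 :: ··c··> t4
  t4 = 0 :: ∅
Partition-refinement fixed point:
  B0 = {s0, t0}
  B1 = {s1, t1}
  B2 = {s2, t2}
  B3 = {s3, t3}
  B4 = {s4, t4}
s0 ∈ B0, t0 ∈ B0 → same block
Bisimilar ⇒ trace-equivalent.

YES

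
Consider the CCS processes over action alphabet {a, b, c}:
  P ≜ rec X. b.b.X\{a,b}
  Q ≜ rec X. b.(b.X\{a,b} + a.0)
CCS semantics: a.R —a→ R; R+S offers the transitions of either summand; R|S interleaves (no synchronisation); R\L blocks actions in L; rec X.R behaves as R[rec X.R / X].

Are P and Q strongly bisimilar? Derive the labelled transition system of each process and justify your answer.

NO

P's transition system — 3 states:
  u0 = rec X. b.b.X\{a,b} ⊢ -b-> u1
  u1 = b.(rec X. b.b.X\{a,b})\{a,b} ⊢ -b-> u2
  u2 = (rec X. b.b.X\{a,b})\{a,b} ⊢ ∅
Q's transition system — 4 states:
  v0 = rec X. b.(b.X\{a,b} + a.0) ⊢ -b-> v1
  v1 = b.(rec X. b.(b.X\{a,b} + a.0))\{a,b} + a.0 ⊢ -a-> v2, -b-> v3
  v2 = 0 ⊢ ∅
  v3 = (rec X. b.(b.X\{a,b} + a.0))\{a,b} ⊢ ∅
Coarsest stable partition (strong bisimilarity classes):
  B0 = {u0}
  B1 = {u1}
  B2 = {u2, v2, v3}
  B3 = {v0}
  B4 = {v1}
u0 ∈ B0, v0 ∈ B3 → different blocks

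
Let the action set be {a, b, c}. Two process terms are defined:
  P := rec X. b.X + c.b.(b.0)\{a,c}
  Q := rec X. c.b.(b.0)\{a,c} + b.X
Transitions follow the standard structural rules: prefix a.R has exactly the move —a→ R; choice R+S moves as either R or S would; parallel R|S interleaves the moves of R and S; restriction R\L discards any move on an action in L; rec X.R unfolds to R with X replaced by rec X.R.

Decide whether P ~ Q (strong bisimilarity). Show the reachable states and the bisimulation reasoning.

P ~ Q

LTS(P): 4 reachable states
  s0 = rec X. b.X + c.b.(b.0)\{a,c} ⊢ ··b··> s0, ··c··> s1
  s1 = b.(b.0)\{a,c} ⊢ ··b··> s2
  s2 = (b.0)\{a,c} ⊢ ··b··> s3
  s3 = 0\{a,c} ⊢ ·
LTS(Q): 4 reachable states
  t0 = rec X. c.b.(b.0)\{a,c} + b.X ⊢ ··b··> t0, ··c··> t1
  t1 = b.(b.0)\{a,c} ⊢ ··b··> t2
  t2 = (b.0)\{a,c} ⊢ ··b··> t3
  t3 = 0\{a,c} ⊢ ·
Coarsest stable partition (strong bisimilarity classes):
  B0 = {s0, t0}
  B1 = {s1, t1}
  B2 = {s2, t2}
  B3 = {s3, t3}
s0 ∈ B0, t0 ∈ B0 → same block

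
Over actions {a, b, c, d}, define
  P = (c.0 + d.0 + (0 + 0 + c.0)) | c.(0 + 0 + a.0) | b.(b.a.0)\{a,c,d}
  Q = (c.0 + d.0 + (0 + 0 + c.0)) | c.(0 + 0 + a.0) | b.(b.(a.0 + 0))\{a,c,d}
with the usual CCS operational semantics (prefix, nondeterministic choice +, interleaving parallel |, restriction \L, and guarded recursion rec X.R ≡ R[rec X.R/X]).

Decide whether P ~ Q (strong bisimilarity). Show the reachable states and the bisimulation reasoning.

LTS(P): 18 reachable states
  p0 = (c.0 + d.0 + (0 + 0 + c.0)) | c.(0 + 0 + a.0) | b.(b.a.0)\{a,c,d} has moves -b-> p1, -c-> p2, -c-> p3, -d-> p3
  p1 = (c.0 + d.0 + (0 + 0 + c.0)) | c.(0 + 0 + a.0) | (b.a.0)\{a,c,d} has moves -b-> p4, -c-> p5, -c-> p6, -d-> p6
  p2 = (c.0 + d.0 + (0 + 0 + c.0)) | (0 + 0 + a.0) | b.(b.a.0)\{a,c,d} has moves -a-> p7, -b-> p5, -c-> p8, -d-> p8
  p3 = 0 | c.(0 + 0 + a.0) | b.(b.a.0)\{a,c,d} has moves -b-> p6, -c-> p8
  p4 = (c.0 + d.0 + (0 + 0 + c.0)) | c.(0 + 0 + a.0) | (a.0)\{a,c,d} has moves -c-> p10, -c-> p9, -d-> p10
  p5 = (c.0 + d.0 + (0 + 0 + c.0)) | (0 + 0 + a.0) | (b.a.0)\{a,c,d} has moves -a-> p11, -b-> p9, -c-> p12, -d-> p12
  p6 = 0 | c.(0 + 0 + a.0) | (b.a.0)\{a,c,d} has moves -b-> p10, -c-> p12
  p7 = (c.0 + d.0 + (0 + 0 + c.0)) | 0 | b.(b.a.0)\{a,c,d} has moves -b-> p11, -c-> p13, -d-> p13
  p8 = 0 | (0 + 0 + a.0) | b.(b.a.0)\{a,c,d} has moves -a-> p13, -b-> p12
  p9 = (c.0 + d.0 + (0 + 0 + c.0)) | (0 + 0 + a.0) | (a.0)\{a,c,d} has moves -a-> p14, -c-> p15, -d-> p15
  p10 = 0 | c.(0 + 0 + a.0) | (a.0)\{a,c,d} has moves -c-> p15
  p11 = (c.0 + d.0 + (0 + 0 + c.0)) | 0 | (b.a.0)\{a,c,d} has moves -b-> p14, -c-> p16, -d-> p16
  p12 = 0 | (0 + 0 + a.0) | (b.a.0)\{a,c,d} has moves -a-> p16, -b-> p15
  p13 = 0 | 0 | b.(b.a.0)\{a,c,d} has moves -b-> p16
  p14 = (c.0 + d.0 + (0 + 0 + c.0)) | 0 | (a.0)\{a,c,d} has moves -c-> p17, -d-> p17
  p15 = 0 | (0 + 0 + a.0) | (a.0)\{a,c,d} has moves -a-> p17
  p16 = 0 | 0 | (b.a.0)\{a,c,d} has moves -b-> p17
  p17 = 0 | 0 | (a.0)\{a,c,d} has moves ·
LTS(Q): 18 reachable states
  q0 = (c.0 + d.0 + (0 + 0 + c.0)) | c.(0 + 0 + a.0) | b.(b.(a.0 + 0))\{a,c,d} has moves -b-> q1, -c-> q2, -c-> q3, -d-> q3
  q1 = (c.0 + d.0 + (0 + 0 + c.0)) | c.(0 + 0 + a.0) | (b.(a.0 + 0))\{a,c,d} has moves -b-> q4, -c-> q5, -c-> q6, -d-> q6
  q2 = (c.0 + d.0 + (0 + 0 + c.0)) | (0 + 0 + a.0) | b.(b.(a.0 + 0))\{a,c,d} has moves -a-> q7, -b-> q5, -c-> q8, -d-> q8
  q3 = 0 | c.(0 + 0 + a.0) | b.(b.(a.0 + 0))\{a,c,d} has moves -b-> q6, -c-> q8
  q4 = (c.0 + d.0 + (0 + 0 + c.0)) | c.(0 + 0 + a.0) | (a.0 + 0)\{a,c,d} has moves -c-> q10, -c-> q9, -d-> q10
  q5 = (c.0 + d.0 + (0 + 0 + c.0)) | (0 + 0 + a.0) | (b.(a.0 + 0))\{a,c,d} has moves -a-> q11, -b-> q9, -c-> q12, -d-> q12
  q6 = 0 | c.(0 + 0 + a.0) | (b.(a.0 + 0))\{a,c,d} has moves -b-> q10, -c-> q12
  q7 = (c.0 + d.0 + (0 + 0 + c.0)) | 0 | b.(b.(a.0 + 0))\{a,c,d} has moves -b-> q11, -c-> q13, -d-> q13
  q8 = 0 | (0 + 0 + a.0) | b.(b.(a.0 + 0))\{a,c,d} has moves -a-> q13, -b-> q12
  q9 = (c.0 + d.0 + (0 + 0 + c.0)) | (0 + 0 + a.0) | (a.0 + 0)\{a,c,d} has moves -a-> q14, -c-> q15, -d-> q15
  q10 = 0 | c.(0 + 0 + a.0) | (a.0 + 0)\{a,c,d} has moves -c-> q15
  q11 = (c.0 + d.0 + (0 + 0 + c.0)) | 0 | (b.(a.0 + 0))\{a,c,d} has moves -b-> q14, -c-> q16, -d-> q16
  q12 = 0 | (0 + 0 + a.0) | (b.(a.0 + 0))\{a,c,d} has moves -a-> q16, -b-> q15
  q13 = 0 | 0 | b.(b.(a.0 + 0))\{a,c,d} has moves -b-> q16
  q14 = (c.0 + d.0 + (0 + 0 + c.0)) | 0 | (a.0 + 0)\{a,c,d} has moves -c-> q17, -d-> q17
  q15 = 0 | (0 + 0 + a.0) | (a.0 + 0)\{a,c,d} has moves -a-> q17
  q16 = 0 | 0 | (b.(a.0 + 0))\{a,c,d} has moves -b-> q17
  q17 = 0 | 0 | (a.0 + 0)\{a,c,d} has moves ·
Partition-refinement fixed point:
  B0 = {p0, q0}
  B1 = {p1, q1}
  B2 = {p4, q4}
  B3 = {p10, q10}
  B4 = {p15, q15}
  B5 = {p17, q17}
  B6 = {p9, q9}
  B7 = {p14, q14}
  B8 = {p6, q6}
  B9 = {p12, q12}
  B10 = {p16, q16}
  B11 = {p5, q5}
  B12 = {p11, q11}
  B13 = {p3, q3}
  B14 = {p8, q8}
  B15 = {p13, q13}
  B16 = {p2, q2}
  B17 = {p7, q7}
p0 ∈ B0, q0 ∈ B0 → same block

YES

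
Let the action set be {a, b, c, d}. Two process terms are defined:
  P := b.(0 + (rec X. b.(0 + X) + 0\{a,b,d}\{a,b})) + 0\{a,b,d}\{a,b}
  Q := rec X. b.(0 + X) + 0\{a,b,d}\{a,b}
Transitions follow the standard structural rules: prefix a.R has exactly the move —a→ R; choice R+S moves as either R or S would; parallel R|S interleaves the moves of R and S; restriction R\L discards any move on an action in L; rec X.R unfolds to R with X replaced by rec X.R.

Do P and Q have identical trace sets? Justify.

Reachable graph of P (2 states):
  m0 = b.(0 + (rec X. b.(0 + X) + 0\{a,b,d}\{a,b})) + 0\{a,b,d}\{a,b} ⊢ ··b··> m1
  m1 = 0 + (rec X. b.(0 + X) + 0\{a,b,d}\{a,b}) ⊢ ··b··> m1
Reachable graph of Q (2 states):
  n0 = rec X. b.(0 + X) + 0\{a,b,d}\{a,b} ⊢ ··b··> n1
  n1 = 0 + (rec X. b.(0 + X) + 0\{a,b,d}\{a,b}) ⊢ ··b··> n1
Partition-refinement fixed point:
  B0 = {m0, m1, n0, n1}
m0 ∈ B0, n0 ∈ B0 → same block
Bisimilar ⇒ trace-equivalent.

trace-equivalent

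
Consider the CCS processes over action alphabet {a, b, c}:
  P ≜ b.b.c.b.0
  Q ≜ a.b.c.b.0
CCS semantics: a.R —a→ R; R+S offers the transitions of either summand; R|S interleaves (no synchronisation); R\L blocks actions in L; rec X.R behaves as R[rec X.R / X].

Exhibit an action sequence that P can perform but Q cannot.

b

Reachable graph of P (5 states):
  u0 = b.b.c.b.0 ⊢ -b-> u1
  u1 = b.c.b.0 ⊢ -b-> u2
  u2 = c.b.0 ⊢ -c-> u3
  u3 = b.0 ⊢ -b-> u4
  u4 = 0 ⊢ ·
Reachable graph of Q (5 states):
  v0 = a.b.c.b.0 ⊢ -a-> v1
  v1 = b.c.b.0 ⊢ -b-> v2
  v2 = c.b.0 ⊢ -c-> v3
  v3 = b.0 ⊢ -b-> v4
  v4 = 0 ⊢ ·
Run σ = ⟨b⟩ on P: start {u0}
  after b @ step 1: {u1}
  P completes σ.
Run σ = ⟨b⟩ on Q: start {v0}
  after b @ step 1: ∅  — Q cannot continue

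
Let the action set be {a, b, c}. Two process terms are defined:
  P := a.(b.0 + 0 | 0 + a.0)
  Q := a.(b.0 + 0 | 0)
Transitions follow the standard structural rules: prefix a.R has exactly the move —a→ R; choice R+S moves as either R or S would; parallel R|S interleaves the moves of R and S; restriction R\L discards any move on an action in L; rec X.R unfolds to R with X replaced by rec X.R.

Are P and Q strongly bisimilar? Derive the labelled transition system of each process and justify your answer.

Reachable graph of P (3 states):
  u0 = a.(b.0 + 0 | 0 + a.0) | -a-> u1
  u1 = b.0 + 0 | 0 + a.0 | -a-> u2, -b-> u2
  u2 = 0 | stopped
Reachable graph of Q (3 states):
  v0 = a.(b.0 + 0 | 0) | -a-> v1
  v1 = b.0 + 0 | 0 | -b-> v2
  v2 = 0 | stopped
Partition-refinement fixed point:
  B0 = {u0}
  B1 = {u1}
  B2 = {u2, v2}
  B3 = {v0}
  B4 = {v1}
u0 ∈ B0, v0 ∈ B3 → different blocks

not bisimilar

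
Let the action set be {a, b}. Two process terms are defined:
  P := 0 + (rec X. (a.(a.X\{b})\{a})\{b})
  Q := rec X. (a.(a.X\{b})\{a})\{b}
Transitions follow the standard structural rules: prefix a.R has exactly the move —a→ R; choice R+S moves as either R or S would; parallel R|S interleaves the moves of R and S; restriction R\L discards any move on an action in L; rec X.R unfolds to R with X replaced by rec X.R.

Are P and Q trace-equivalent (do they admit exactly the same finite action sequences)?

LTS(P): 2 reachable states
  u0 = 0 + (rec X. (a.(a.X\{b})\{a})\{b}) has moves =a=> u1
  u1 = (a.(rec X. (a.(a.X\{b})\{a})\{b})\{b})\{a}\{b} has moves deadlocked
LTS(Q): 2 reachable states
  v0 = rec X. (a.(a.X\{b})\{a})\{b} has moves =a=> v1
  v1 = (a.(rec X. (a.(a.X\{b})\{a})\{b})\{b})\{a}\{b} has moves deadlocked
Coarsest stable partition (strong bisimilarity classes):
  B0 = {u0, v0}
  B1 = {u1, v1}
u0 ∈ B0, v0 ∈ B0 → same block
Bisimilar ⇒ trace-equivalent.

trace-equivalent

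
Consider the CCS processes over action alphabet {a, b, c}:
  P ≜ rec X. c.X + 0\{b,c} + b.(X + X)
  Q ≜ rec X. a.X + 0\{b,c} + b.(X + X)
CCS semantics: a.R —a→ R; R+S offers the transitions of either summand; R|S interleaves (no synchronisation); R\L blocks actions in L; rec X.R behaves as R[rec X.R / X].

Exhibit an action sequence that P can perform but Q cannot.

P's transition system — 2 states:
  m0 = rec X. c.X + 0\{b,c} + b.(X + X) → —b→ m1, —c→ m0
  m1 = (rec X. c.X + 0\{b,c} + b.(X + X)) + (rec X. c.X + 0\{b,c} + b.(X + X)) → —b→ m1, —c→ m0
Q's transition system — 2 states:
  n0 = rec X. a.X + 0\{b,c} + b.(X + X) → —a→ n0, —b→ n1
  n1 = (rec X. a.X + 0\{b,c} + b.(X + X)) + (rec X. a.X + 0\{b,c} + b.(X + X)) → —a→ n0, —b→ n1
Run σ = ⟨c⟩ on P: start {m0}
  after c @ step 1: {m0}
  P completes σ.
Run σ = ⟨c⟩ on Q: start {n0}
  after c @ step 1: ∅  — Q cannot continue

c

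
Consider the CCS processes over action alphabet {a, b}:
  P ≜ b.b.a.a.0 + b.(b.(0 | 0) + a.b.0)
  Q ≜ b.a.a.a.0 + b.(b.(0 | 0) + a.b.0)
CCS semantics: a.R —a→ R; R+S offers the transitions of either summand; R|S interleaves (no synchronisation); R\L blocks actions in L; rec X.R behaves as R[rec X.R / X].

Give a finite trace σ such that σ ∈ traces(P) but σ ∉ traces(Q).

bba

LTS(P): 8 reachable states
  m0 = b.b.a.a.0 + b.(b.(0 | 0) + a.b.0) has moves —b→ m1, —b→ m2
  m1 = b.(0 | 0) + a.b.0 has moves —a→ m3, —b→ m4
  m2 = b.a.a.0 has moves —b→ m5
  m3 = b.0 has moves —b→ m6
  m4 = 0 | 0 has moves (no moves)
  m5 = a.a.0 has moves —a→ m7
  m6 = 0 has moves (no moves)
  m7 = a.0 has moves —a→ m6
LTS(Q): 8 reachable states
  n0 = b.a.a.a.0 + b.(b.(0 | 0) + a.b.0) has moves —b→ n1, —b→ n2
  n1 = a.a.a.0 has moves —a→ n3
  n2 = b.(0 | 0) + a.b.0 has moves —a→ n4, —b→ n5
  n3 = a.a.0 has moves —a→ n6
  n4 = b.0 has moves —b→ n7
  n5 = 0 | 0 has moves (no moves)
  n6 = a.0 has moves —a→ n7
  n7 = 0 has moves (no moves)
Trace ⟨bba⟩ through P, begin at {m0}:
  [1] b ⇒ {m1, m2}
  [2] b ⇒ {m4, m5}
  [3] a ⇒ {m7}
  ✓ P
Trace ⟨bba⟩ through Q, begin at {n0}:
  [1] b ⇒ {n1, n2}
  [2] b ⇒ {n5}
  [3] a ⇒ ∅  — Q cannot continue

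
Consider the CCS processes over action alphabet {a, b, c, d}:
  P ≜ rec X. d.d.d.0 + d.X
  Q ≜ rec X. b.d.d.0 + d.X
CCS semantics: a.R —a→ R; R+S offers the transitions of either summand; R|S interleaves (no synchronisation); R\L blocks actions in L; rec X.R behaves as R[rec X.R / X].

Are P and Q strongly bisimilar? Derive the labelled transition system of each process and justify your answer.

LTS(P): 4 reachable states
  u0 = rec X. d.d.d.0 + d.X has moves —d→ u0, —d→ u1
  u1 = d.d.0 has moves —d→ u2
  u2 = d.0 has moves —d→ u3
  u3 = 0 has moves (no moves)
LTS(Q): 4 reachable states
  v0 = rec X. b.d.d.0 + d.X has moves —b→ v1, —d→ v0
  v1 = d.d.0 has moves —d→ v2
  v2 = d.0 has moves —d→ v3
  v3 = 0 has moves (no moves)
Partition-refinement fixed point:
  B0 = {u0}
  B1 = {u1, v1}
  B2 = {u2, v2}
  B3 = {u3, v3}
  B4 = {v0}
u0 ∈ B0, v0 ∈ B4 → different blocks

P ≁ Q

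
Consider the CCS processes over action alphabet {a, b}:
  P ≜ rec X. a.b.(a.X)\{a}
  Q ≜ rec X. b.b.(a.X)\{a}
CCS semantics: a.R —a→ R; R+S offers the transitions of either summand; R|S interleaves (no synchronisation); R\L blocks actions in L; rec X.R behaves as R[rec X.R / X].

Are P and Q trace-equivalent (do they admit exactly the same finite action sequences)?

traces(P) ≠ traces(Q) — witness ⟨a⟩

Reachable graph of P (3 states):
  u0 = rec X. a.b.(a.X)\{a} | -a-> u1
  u1 = b.(a.(rec X. a.b.(a.X)\{a}))\{a} | -b-> u2
  u2 = (a.(rec X. a.b.(a.X)\{a}))\{a} | deadlocked
Reachable graph of Q (3 states):
  v0 = rec X. b.b.(a.X)\{a} | -b-> v1
  v1 = b.(a.(rec X. b.b.(a.X)\{a}))\{a} | -b-> v2
  v2 = (a.(rec X. b.b.(a.X)\{a}))\{a} | deadlocked
Executing a from P (initial set {u0}):
  [1] a ⇒ {u1}
  P completes σ.
Executing a from Q (initial set {v0}):
  [1] a ⇒ ∅ (Q stuck)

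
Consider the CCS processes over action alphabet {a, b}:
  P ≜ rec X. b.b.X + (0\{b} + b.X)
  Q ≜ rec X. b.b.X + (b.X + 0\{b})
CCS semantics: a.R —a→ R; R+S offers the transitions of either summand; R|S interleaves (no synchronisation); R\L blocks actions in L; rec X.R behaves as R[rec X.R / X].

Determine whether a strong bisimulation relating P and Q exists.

YES

LTS(P): 2 reachable states
  u0 = rec X. b.b.X + (0\{b} + b.X) → —b→ u0, —b→ u1
  u1 = b.(rec X. b.b.X + (0\{b} + b.X)) → —b→ u0
LTS(Q): 2 reachable states
  v0 = rec X. b.b.X + (b.X + 0\{b}) → —b→ v0, —b→ v1
  v1 = b.(rec X. b.b.X + (b.X + 0\{b})) → —b→ v0
Partition-refinement fixed point:
  B0 = {u0, u1, v0, v1}
u0 ∈ B0, v0 ∈ B0 → same block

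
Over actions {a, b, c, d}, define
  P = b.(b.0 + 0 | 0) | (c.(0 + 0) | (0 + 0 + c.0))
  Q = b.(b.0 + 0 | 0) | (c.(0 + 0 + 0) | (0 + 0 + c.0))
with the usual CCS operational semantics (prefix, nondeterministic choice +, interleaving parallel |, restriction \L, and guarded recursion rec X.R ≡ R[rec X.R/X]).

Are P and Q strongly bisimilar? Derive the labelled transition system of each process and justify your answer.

P ~ Q

P's transition system — 12 states:
  m0 = b.(b.0 + 0 | 0) | (c.(0 + 0) | (0 + 0 + c.0)) :: ··b··> m1, ··c··> m2, ··c··> m3
  m1 = (b.0 + 0 | 0) | (c.(0 + 0) | (0 + 0 + c.0)) :: ··b··> m4, ··c··> m5, ··c··> m6
  m2 = b.(b.0 + 0 | 0) | ((0 + 0) | (0 + 0 + c.0)) :: ··b··> m5, ··c··> m7
  m3 = b.(b.0 + 0 | 0) | (c.(0 + 0) | 0) :: ··b··> m6, ··c··> m7
  m4 = 0 | (c.(0 + 0) | (0 + 0 + c.0)) :: ··c··> m8, ··c··> m9
  m5 = (b.0 + 0 | 0) | ((0 + 0) | (0 + 0 + c.0)) :: ··b··> m8, ··c··> m10
  m6 = (b.0 + 0 | 0) | (c.(0 + 0) | 0) :: ··b··> m9, ··c··> m10
  m7 = b.(b.0 + 0 | 0) | ((0 + 0) | 0) :: ··b··> m10
  m8 = 0 | ((0 + 0) | (0 + 0 + c.0)) :: ··c··> m11
  m9 = 0 | (c.(0 + 0) | 0) :: ··c··> m11
  m10 = (b.0 + 0 | 0) | ((0 + 0) | 0) :: ··b··> m11
  m11 = 0 | ((0 + 0) | 0) :: deadlocked
Q's transition system — 12 states:
  n0 = b.(b.0 + 0 | 0) | (c.(0 + 0 + 0) | (0 + 0 + c.0)) :: ··b··> n1, ··c··> n2, ··c··> n3
  n1 = (b.0 + 0 | 0) | (c.(0 + 0 + 0) | (0 + 0 + c.0)) :: ··b··> n4, ··c··> n5, ··c··> n6
  n2 = b.(b.0 + 0 | 0) | ((0 + 0 + 0) | (0 + 0 + c.0)) :: ··b··> n5, ··c··> n7
  n3 = b.(b.0 + 0 | 0) | (c.(0 + 0 + 0) | 0) :: ··b··> n6, ··c··> n7
  n4 = 0 | (c.(0 + 0 + 0) | (0 + 0 + c.0)) :: ··c··> n8, ··c··> n9
  n5 = (b.0 + 0 | 0) | ((0 + 0 + 0) | (0 + 0 + c.0)) :: ··b··> n8, ··c··> n10
  n6 = (b.0 + 0 | 0) | (c.(0 + 0 + 0) | 0) :: ··b··> n9, ··c··> n10
  n7 = b.(b.0 + 0 | 0) | ((0 + 0 + 0) | 0) :: ··b··> n10
  n8 = 0 | ((0 + 0 + 0) | (0 + 0 + c.0)) :: ··c··> n11
  n9 = 0 | (c.(0 + 0 + 0) | 0) :: ··c··> n11
  n10 = (b.0 + 0 | 0) | ((0 + 0 + 0) | 0) :: ··b··> n11
  n11 = 0 | ((0 + 0 + 0) | 0) :: deadlocked
Bisimilarity quotient blocks:
  B0 = {m0, n0}
  B1 = {m1, n1}
  B2 = {m5, m6, n5, n6}
  B3 = {m10, n10}
  B4 = {m11, n11}
  B5 = {m8, m9, n8, n9}
  B6 = {m4, n4}
  B7 = {m2, m3, n2, n3}
  B8 = {m7, n7}
m0 ∈ B0, n0 ∈ B0 → same block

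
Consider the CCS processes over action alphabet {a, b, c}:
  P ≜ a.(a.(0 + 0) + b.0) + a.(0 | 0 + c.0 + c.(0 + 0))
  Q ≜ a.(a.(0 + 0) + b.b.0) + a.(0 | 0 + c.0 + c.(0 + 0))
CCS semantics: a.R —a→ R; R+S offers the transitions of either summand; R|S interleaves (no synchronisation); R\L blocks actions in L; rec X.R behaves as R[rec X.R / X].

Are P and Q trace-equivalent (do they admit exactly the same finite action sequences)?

NO — witness ⟨abb⟩

P's transition system — 5 states:
  p0 = a.(a.(0 + 0) + b.0) + a.(0 | 0 + c.0 + c.(0 + 0)) ⊢ -a-> p1, -a-> p2
  p1 = 0 | 0 + c.0 + c.(0 + 0) ⊢ -c-> p3, -c-> p4
  p2 = a.(0 + 0) + b.0 ⊢ -a-> p4, -b-> p3
  p3 = 0 ⊢ stopped
  p4 = 0 + 0 ⊢ stopped
Q's transition system — 6 states:
  q0 = a.(a.(0 + 0) + b.b.0) + a.(0 | 0 + c.0 + c.(0 + 0)) ⊢ -a-> q1, -a-> q2
  q1 = 0 | 0 + c.0 + c.(0 + 0) ⊢ -c-> q3, -c-> q4
  q2 = a.(0 + 0) + b.b.0 ⊢ -a-> q4, -b-> q5
  q3 = 0 ⊢ stopped
  q4 = 0 + 0 ⊢ stopped
  q5 = b.0 ⊢ -b-> q3
Run σ = ⟨abb⟩ on Q: start {q0}
  step 1 (a): {q1, q2}
  step 2 (b): {q5}
  step 3 (b): {q3}
  ✓ Q
Run σ = ⟨abb⟩ on P: start {p0}
  step 1 (a): {p1, p2}
  step 2 (b): {p3}
  step 3 (b): no successor for P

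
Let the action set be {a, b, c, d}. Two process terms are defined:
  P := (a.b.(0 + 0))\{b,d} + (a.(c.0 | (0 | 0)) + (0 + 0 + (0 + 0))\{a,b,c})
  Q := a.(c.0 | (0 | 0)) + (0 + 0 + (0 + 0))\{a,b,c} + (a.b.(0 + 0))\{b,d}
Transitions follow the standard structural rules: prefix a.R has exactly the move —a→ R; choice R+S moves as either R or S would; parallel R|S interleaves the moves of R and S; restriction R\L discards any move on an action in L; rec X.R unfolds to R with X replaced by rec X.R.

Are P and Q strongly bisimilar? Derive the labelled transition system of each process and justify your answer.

bisimilar

P's transition system — 4 states:
  m0 = (a.b.(0 + 0))\{b,d} + (a.(c.0 | (0 | 0)) + (0 + 0 + (0 + 0))\{a,b,c}) | --a--▸ m1, --a--▸ m2
  m1 = (b.(0 + 0))\{b,d} | ∅
  m2 = c.0 | (0 | 0) | --c--▸ m3
  m3 = 0 | (0 | 0) | ∅
Q's transition system — 4 states:
  n0 = a.(c.0 | (0 | 0)) + (0 + 0 + (0 + 0))\{a,b,c} + (a.b.(0 + 0))\{b,d} | --a--▸ n1, --a--▸ n2
  n1 = (b.(0 + 0))\{b,d} | ∅
  n2 = c.0 | (0 | 0) | --c--▸ n3
  n3 = 0 | (0 | 0) | ∅
Partition-refinement fixed point:
  B0 = {m0, n0}
  B1 = {m2, n2}
  B2 = {m1, m3, n1, n3}
m0 ∈ B0, n0 ∈ B0 → same block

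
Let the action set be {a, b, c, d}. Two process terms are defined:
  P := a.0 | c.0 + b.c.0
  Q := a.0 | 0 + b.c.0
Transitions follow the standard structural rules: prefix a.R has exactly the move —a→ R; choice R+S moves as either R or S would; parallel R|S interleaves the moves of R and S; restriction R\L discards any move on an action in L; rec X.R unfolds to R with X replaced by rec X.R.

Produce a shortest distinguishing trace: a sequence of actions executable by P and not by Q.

c

Reachable graph of P (6 states):
  s0 = a.0 | c.0 + b.c.0 ⊢ --a--▸ s1, --b--▸ s2, --c--▸ s3
  s1 = 0 | c.0 ⊢ --c--▸ s4
  s2 = c.0 ⊢ --c--▸ s5
  s3 = a.0 | 0 ⊢ --a--▸ s4
  s4 = 0 | 0 ⊢ ·
  s5 = 0 ⊢ ·
Reachable graph of Q (4 states):
  t0 = a.0 | 0 + b.c.0 ⊢ --a--▸ t1, --b--▸ t2
  t1 = 0 | 0 ⊢ ·
  t2 = c.0 ⊢ --c--▸ t3
  t3 = 0 ⊢ ·
Executing c from P (initial set {s0}):
  step 1 (c): {s3}
  ✓ P
Executing c from Q (initial set {t0}):
  step 1 (c): ∅  — Q cannot continue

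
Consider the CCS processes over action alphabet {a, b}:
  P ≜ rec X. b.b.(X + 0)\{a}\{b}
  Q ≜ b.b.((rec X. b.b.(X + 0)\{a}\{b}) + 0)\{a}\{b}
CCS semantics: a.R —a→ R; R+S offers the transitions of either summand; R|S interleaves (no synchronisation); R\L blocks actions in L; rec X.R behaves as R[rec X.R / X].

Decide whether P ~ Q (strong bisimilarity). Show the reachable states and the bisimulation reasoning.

bisimilar

LTS(P): 3 reachable states
  m0 = rec X. b.b.(X + 0)\{a}\{b} ⊢ =b=> m1
  m1 = b.((rec X. b.b.(X + 0)\{a}\{b}) + 0)\{a}\{b} ⊢ =b=> m2
  m2 = ((rec X. b.b.(X + 0)\{a}\{b}) + 0)\{a}\{b} ⊢ deadlocked
LTS(Q): 3 reachable states
  n0 = b.b.((rec X. b.b.(X + 0)\{a}\{b}) + 0)\{a}\{b} ⊢ =b=> n1
  n1 = b.((rec X. b.b.(X + 0)\{a}\{b}) + 0)\{a}\{b} ⊢ =b=> n2
  n2 = ((rec X. b.b.(X + 0)\{a}\{b}) + 0)\{a}\{b} ⊢ deadlocked
Partition-refinement fixed point:
  B0 = {m0, n0}
  B1 = {m1, n1}
  B2 = {m2, n2}
m0 ∈ B0, n0 ∈ B0 → same block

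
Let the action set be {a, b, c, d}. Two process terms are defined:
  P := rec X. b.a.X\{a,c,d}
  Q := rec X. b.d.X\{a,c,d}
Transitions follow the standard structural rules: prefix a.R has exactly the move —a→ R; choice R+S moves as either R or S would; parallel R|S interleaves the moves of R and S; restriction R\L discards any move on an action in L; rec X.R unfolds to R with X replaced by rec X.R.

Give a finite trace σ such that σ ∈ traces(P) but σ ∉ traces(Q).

P's transition system — 4 states:
  m0 = rec X. b.a.X\{a,c,d} ⊢ =b=> m1
  m1 = a.(rec X. b.a.X\{a,c,d})\{a,c,d} ⊢ =a=> m2
  m2 = (rec X. b.a.X\{a,c,d})\{a,c,d} ⊢ =b=> m3
  m3 = (a.(rec X. b.a.X\{a,c,d})\{a,c,d})\{a,c,d} ⊢ (no moves)
Q's transition system — 4 states:
  n0 = rec X. b.d.X\{a,c,d} ⊢ =b=> n1
  n1 = d.(rec X. b.d.X\{a,c,d})\{a,c,d} ⊢ =d=> n2
  n2 = (rec X. b.d.X\{a,c,d})\{a,c,d} ⊢ =b=> n3
  n3 = (d.(rec X. b.d.X\{a,c,d})\{a,c,d})\{a,c,d} ⊢ (no moves)
Run σ = ⟨ba⟩ on P: start {m0}
  step 1 (b): {m1}
  step 2 (a): {m2}
  — P admits the full trace.
Run σ = ⟨ba⟩ on Q: start {n0}
  step 1 (b): {n1}
  step 2 (a): no successor for Q

ba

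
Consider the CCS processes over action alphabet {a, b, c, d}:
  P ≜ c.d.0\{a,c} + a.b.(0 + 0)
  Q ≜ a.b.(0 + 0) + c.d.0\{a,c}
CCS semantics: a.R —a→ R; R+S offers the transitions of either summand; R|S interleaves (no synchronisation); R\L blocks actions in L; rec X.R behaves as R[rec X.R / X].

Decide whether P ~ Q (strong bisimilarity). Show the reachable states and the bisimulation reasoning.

LTS(P): 5 reachable states
  p0 = c.d.0\{a,c} + a.b.(0 + 0) | ··a··> p1, ··c··> p2
  p1 = b.(0 + 0) | ··b··> p3
  p2 = d.0\{a,c} | ··d··> p4
  p3 = 0 + 0 | ·
  p4 = 0\{a,c} | ·
LTS(Q): 5 reachable states
  q0 = a.b.(0 + 0) + c.d.0\{a,c} | ··a··> q1, ··c··> q2
  q1 = b.(0 + 0) | ··b··> q3
  q2 = d.0\{a,c} | ··d··> q4
  q3 = 0 + 0 | ·
  q4 = 0\{a,c} | ·
Bisimilarity quotient blocks:
  B0 = {p0, q0}
  B1 = {p2, q2}
  B2 = {p3, p4, q3, q4}
  B3 = {p1, q1}
p0 ∈ B0, q0 ∈ B0 → same block

P ~ Q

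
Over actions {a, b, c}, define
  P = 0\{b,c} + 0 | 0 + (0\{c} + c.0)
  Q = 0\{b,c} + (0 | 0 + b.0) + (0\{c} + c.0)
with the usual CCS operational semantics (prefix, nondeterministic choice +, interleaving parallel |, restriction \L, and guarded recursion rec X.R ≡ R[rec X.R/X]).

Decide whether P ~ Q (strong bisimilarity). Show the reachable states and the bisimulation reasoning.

NO

LTS(P): 2 reachable states
  m0 = 0\{b,c} + 0 | 0 + (0\{c} + c.0) :: —c→ m1
  m1 = 0 :: ∅
LTS(Q): 2 reachable states
  n0 = 0\{b,c} + (0 | 0 + b.0) + (0\{c} + c.0) :: —b→ n1, —c→ n1
  n1 = 0 :: ∅
Coarsest stable partition (strong bisimilarity classes):
  B0 = {m0}
  B1 = {m1, n1}
  B2 = {n0}
m0 ∈ B0, n0 ∈ B2 → different blocks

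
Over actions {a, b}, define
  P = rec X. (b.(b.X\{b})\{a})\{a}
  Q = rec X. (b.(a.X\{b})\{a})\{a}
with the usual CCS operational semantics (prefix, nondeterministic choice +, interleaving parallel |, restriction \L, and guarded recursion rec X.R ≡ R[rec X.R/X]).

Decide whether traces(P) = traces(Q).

P's transition system — 3 states:
  s0 = rec X. (b.(b.X\{b})\{a})\{a} has moves --b--▸ s1
  s1 = (b.(rec X. (b.(b.X\{b})\{a})\{a})\{b})\{a}\{a} has moves --b--▸ s2
  s2 = (rec X. (b.(b.X\{b})\{a})\{a})\{b}\{a}\{a} has moves stopped
Q's transition system — 2 states:
  t0 = rec X. (b.(a.X\{b})\{a})\{a} has moves --b--▸ t1
  t1 = (a.(rec X. (b.(a.X\{b})\{a})\{a})\{b})\{a}\{a} has moves stopped
Executing bb from P (initial set {s0}):
  step 1 (b): {s1}
  step 2 (b): {s2}
  — P admits the full trace.
Executing bb from Q (initial set {t0}):
  step 1 (b): {t1}
  step 2 (b): ∅  — Q cannot continue

trace-distinct — witness ⟨bb⟩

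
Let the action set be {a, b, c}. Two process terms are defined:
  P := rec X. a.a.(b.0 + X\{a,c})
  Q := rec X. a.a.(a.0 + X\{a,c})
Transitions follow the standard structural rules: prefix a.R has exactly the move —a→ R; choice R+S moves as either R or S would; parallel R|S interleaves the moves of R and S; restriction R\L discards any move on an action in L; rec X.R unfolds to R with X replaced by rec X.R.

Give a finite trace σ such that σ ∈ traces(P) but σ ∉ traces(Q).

LTS(P): 4 reachable states
  s0 = rec X. a.a.(b.0 + X\{a,c}) has moves ··a··> s1
  s1 = a.(b.0 + (rec X. a.a.(b.0 + X\{a,c}))\{a,c}) has moves ··a··> s2
  s2 = b.0 + (rec X. a.a.(b.0 + X\{a,c}))\{a,c} has moves ··b··> s3
  s3 = 0 has moves deadlocked
LTS(Q): 4 reachable states
  t0 = rec X. a.a.(a.0 + X\{a,c}) has moves ··a··> t1
  t1 = a.(a.0 + (rec X. a.a.(a.0 + X\{a,c}))\{a,c}) has moves ··a··> t2
  t2 = a.0 + (rec X. a.a.(a.0 + X\{a,c}))\{a,c} has moves ··a··> t3
  t3 = 0 has moves deadlocked
Trace ⟨aab⟩ through P, begin at {s0}:
  [1] a ⇒ {s1}
  [2] a ⇒ {s2}
  [3] b ⇒ {s3}
  — P admits the full trace.
Trace ⟨aab⟩ through Q, begin at {t0}:
  [1] a ⇒ {t1}
  [2] a ⇒ {t2}
  [3] b ⇒ ∅ (Q stuck)

aab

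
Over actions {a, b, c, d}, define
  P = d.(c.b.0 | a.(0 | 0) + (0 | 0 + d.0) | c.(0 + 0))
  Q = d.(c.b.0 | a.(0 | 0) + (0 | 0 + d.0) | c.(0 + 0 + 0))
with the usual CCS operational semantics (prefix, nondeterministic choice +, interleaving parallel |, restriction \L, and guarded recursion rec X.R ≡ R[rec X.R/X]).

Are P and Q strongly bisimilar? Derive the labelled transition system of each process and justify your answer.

Reachable graph of P (10 states):
  p0 = d.(c.b.0 | a.(0 | 0) + (0 | 0 + d.0) | c.(0 + 0)) ⊢ —d→ p1
  p1 = c.b.0 | a.(0 | 0) + (0 | 0 + d.0) | c.(0 + 0) ⊢ —a→ p2, —c→ p3, —c→ p4, —d→ p5
  p2 = c.b.0 | (0 | 0) ⊢ —c→ p6
  p3 = (0 | 0 + d.0) | (0 + 0) ⊢ —d→ p7
  p4 = b.0 | a.(0 | 0) ⊢ —a→ p6, —b→ p8
  p5 = 0 | c.(0 + 0) ⊢ —c→ p7
  p6 = b.0 | (0 | 0) ⊢ —b→ p9
  p7 = 0 | (0 + 0) ⊢ deadlocked
  p8 = 0 | a.(0 | 0) ⊢ —a→ p9
  p9 = 0 | (0 | 0) ⊢ deadlocked
Reachable graph of Q (10 states):
  q0 = d.(c.b.0 | a.(0 | 0) + (0 | 0 + d.0) | c.(0 + 0 + 0)) ⊢ —d→ q1
  q1 = c.b.0 | a.(0 | 0) + (0 | 0 + d.0) | c.(0 + 0 + 0) ⊢ —a→ q2, —c→ q3, —c→ q4, —d→ q5
  q2 = c.b.0 | (0 | 0) ⊢ —c→ q6
  q3 = (0 | 0 + d.0) | (0 + 0 + 0) ⊢ —d→ q7
  q4 = b.0 | a.(0 | 0) ⊢ —a→ q6, —b→ q8
  q5 = 0 | c.(0 + 0 + 0) ⊢ —c→ q7
  q6 = b.0 | (0 | 0) ⊢ —b→ q9
  q7 = 0 | (0 + 0 + 0) ⊢ deadlocked
  q8 = 0 | a.(0 | 0) ⊢ —a→ q9
  q9 = 0 | (0 | 0) ⊢ deadlocked
Bisimilarity quotient blocks:
  B0 = {p0, q0}
  B1 = {p1, q1}
  B2 = {p4, q4}
  B3 = {p6, q6}
  B4 = {p7, p9, q7, q9}
  B5 = {p8, q8}
  B6 = {p5, q5}
  B7 = {p3, q3}
  B8 = {p2, q2}
p0 ∈ B0, q0 ∈ B0 → same block

P ~ Q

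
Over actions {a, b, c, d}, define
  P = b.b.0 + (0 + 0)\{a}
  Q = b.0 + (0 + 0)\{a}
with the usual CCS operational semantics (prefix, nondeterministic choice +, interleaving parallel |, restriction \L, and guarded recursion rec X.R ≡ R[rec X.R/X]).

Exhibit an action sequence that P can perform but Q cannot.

Reachable graph of P (3 states):
  u0 = b.b.0 + (0 + 0)\{a} ⊢ -b-> u1
  u1 = b.0 ⊢ -b-> u2
  u2 = 0 ⊢ ·
Reachable graph of Q (2 states):
  v0 = b.0 + (0 + 0)\{a} ⊢ -b-> v1
  v1 = 0 ⊢ ·
Executing bb from P (initial set {u0}):
  after b @ step 1: {u1}
  after b @ step 2: {u2}
  P completes σ.
Executing bb from Q (initial set {v0}):
  after b @ step 1: {v1}
  after b @ step 2: ∅ (Q stuck)

bb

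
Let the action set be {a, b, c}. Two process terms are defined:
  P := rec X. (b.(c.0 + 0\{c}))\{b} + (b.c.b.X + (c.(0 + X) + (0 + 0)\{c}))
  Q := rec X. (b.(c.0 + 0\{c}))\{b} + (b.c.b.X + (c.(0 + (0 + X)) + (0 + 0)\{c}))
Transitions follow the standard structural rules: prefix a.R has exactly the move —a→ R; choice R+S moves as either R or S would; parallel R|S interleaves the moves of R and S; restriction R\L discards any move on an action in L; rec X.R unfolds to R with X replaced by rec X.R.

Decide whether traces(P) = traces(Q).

YES

LTS(P): 4 reachable states
  s0 = rec X. (b.(c.0 + 0\{c}))\{b} + (b.c.b.X + (c.(0 + X) + (0 + 0)\{c})) → --b--▸ s1, --c--▸ s2
  s1 = c.b.(rec X. (b.(c.0 + 0\{c}))\{b} + (b.c.b.X + (c.(0 + X) + (0 + 0)\{c}))) → --c--▸ s3
  s2 = 0 + (rec X. (b.(c.0 + 0\{c}))\{b} + (b.c.b.X + (c.(0 + X) + (0 + 0)\{c}))) → --b--▸ s1, --c--▸ s2
  s3 = b.(rec X. (b.(c.0 + 0\{c}))\{b} + (b.c.b.X + (c.(0 + X) + (0 + 0)\{c}))) → --b--▸ s0
LTS(Q): 4 reachable states
  t0 = rec X. (b.(c.0 + 0\{c}))\{b} + (b.c.b.X + (c.(0 + (0 + X)) + (0 + 0)\{c})) → --b--▸ t1, --c--▸ t2
  t1 = c.b.(rec X. (b.(c.0 + 0\{c}))\{b} + (b.c.b.X + (c.(0 + (0 + X)) + (0 + 0)\{c}))) → --c--▸ t3
  t2 = 0 + (0 + (rec X. (b.(c.0 + 0\{c}))\{b} + (b.c.b.X + (c.(0 + (0 + X)) + (0 + 0)\{c})))) → --b--▸ t1, --c--▸ t2
  t3 = b.(rec X. (b.(c.0 + 0\{c}))\{b} + (b.c.b.X + (c.(0 + (0 + X)) + (0 + 0)\{c}))) → --b--▸ t0
Partition-refinement fixed point:
  B0 = {s0, s2, t0, t2}
  B1 = {s1, t1}
  B2 = {s3, t3}
s0 ∈ B0, t0 ∈ B0 → same block
Bisimilar ⇒ trace-equivalent.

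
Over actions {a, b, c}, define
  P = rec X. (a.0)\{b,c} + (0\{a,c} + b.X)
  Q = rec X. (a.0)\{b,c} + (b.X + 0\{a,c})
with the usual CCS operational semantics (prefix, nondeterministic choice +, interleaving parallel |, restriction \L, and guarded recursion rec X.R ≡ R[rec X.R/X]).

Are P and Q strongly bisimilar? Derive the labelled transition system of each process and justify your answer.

P ~ Q

Reachable graph of P (2 states):
  p0 = rec X. (a.0)\{b,c} + (0\{a,c} + b.X) has moves —a→ p1, —b→ p0
  p1 = 0\{b,c} has moves ·
Reachable graph of Q (2 states):
  q0 = rec X. (a.0)\{b,c} + (b.X + 0\{a,c}) has moves —a→ q1, —b→ q0
  q1 = 0\{b,c} has moves ·
Partition-refinement fixed point:
  B0 = {p0, q0}
  B1 = {p1, q1}
p0 ∈ B0, q0 ∈ B0 → same block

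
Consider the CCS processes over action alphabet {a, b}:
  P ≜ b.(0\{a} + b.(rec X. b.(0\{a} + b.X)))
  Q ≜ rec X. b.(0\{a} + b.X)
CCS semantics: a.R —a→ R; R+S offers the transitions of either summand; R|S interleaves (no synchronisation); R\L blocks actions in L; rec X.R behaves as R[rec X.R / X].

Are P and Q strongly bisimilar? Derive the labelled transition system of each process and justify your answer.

Reachable graph of P (3 states):
  u0 = b.(0\{a} + b.(rec X. b.(0\{a} + b.X))) :: --b--▸ u1
  u1 = 0\{a} + b.(rec X. b.(0\{a} + b.X)) :: --b--▸ u2
  u2 = rec X. b.(0\{a} + b.X) :: --b--▸ u1
Reachable graph of Q (2 states):
  v0 = rec X. b.(0\{a} + b.X) :: --b--▸ v1
  v1 = 0\{a} + b.(rec X. b.(0\{a} + b.X)) :: --b--▸ v0
Coarsest stable partition (strong bisimilarity classes):
  B0 = {u0, u1, u2, v0, v1}
u0 ∈ B0, v0 ∈ B0 → same block

YES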